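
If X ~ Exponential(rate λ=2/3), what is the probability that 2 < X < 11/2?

P(2 < X < 11/2) = ∫_{2}^{11/2} f(x) dx
where f(x) = \frac{2 e^{- \frac{2 x}{3}}}{3}
= - \frac{1 - e^{\frac{7}{3}}}{e^{\frac{11}{3}}}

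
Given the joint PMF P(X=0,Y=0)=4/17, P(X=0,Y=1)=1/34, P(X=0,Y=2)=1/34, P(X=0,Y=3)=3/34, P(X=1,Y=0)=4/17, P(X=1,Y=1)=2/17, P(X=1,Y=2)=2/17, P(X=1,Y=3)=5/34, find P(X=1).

P(X=1) = P(X=1,Y=0) + P(X=1,Y=1) + P(X=1,Y=2) + P(X=1,Y=3)
= 4/17 + 2/17 + 2/17 + 5/34
= 21/34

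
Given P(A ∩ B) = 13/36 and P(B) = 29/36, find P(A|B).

P(A|B) = P(A ∩ B) / P(B)
= (13/36) / (29/36)
= 13/29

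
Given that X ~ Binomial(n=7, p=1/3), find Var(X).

For X ~ Binomial(n=7, p=1/3):
Var(X) = \frac{14}{9}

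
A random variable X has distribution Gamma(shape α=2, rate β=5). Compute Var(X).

For X ~ Gamma(shape α=2, rate β=5):
Var(X) = \frac{2}{25}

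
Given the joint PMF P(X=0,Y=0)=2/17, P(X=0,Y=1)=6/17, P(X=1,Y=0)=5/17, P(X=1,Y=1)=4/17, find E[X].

First find marginal of X:
P(X=0) = 8/17
P(X=1) = 9/17
E[X] = 0 × 8/17 + 1 × 9/17 = 9/17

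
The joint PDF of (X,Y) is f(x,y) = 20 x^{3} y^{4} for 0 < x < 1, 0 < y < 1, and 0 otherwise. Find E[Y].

E[Y] = ∫_0^1 ∫_0^1 y × f(x,y) dx dy
= \frac{5}{6}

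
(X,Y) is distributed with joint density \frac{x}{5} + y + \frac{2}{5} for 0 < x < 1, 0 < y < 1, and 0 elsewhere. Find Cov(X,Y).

E[XY] = ∫∫ xy × f(x,y) dx dy = \frac{3}{10}
E[X] = \frac{31}{60}
E[Y] = \frac{7}{12}
Cov(X,Y) = E[XY] - E[X]E[Y] = - \frac{1}{720}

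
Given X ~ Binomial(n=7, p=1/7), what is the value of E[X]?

For X ~ Binomial(n=7, p=1/7), the expected value is:
E[X] = 1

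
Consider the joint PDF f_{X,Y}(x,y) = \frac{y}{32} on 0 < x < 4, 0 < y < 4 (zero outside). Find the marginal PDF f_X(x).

f_X(x) = ∫_0^4 f(x,y) dy
= ∫_0^4 \frac{y}{32} dy
= \frac{1}{4} for 0 < x < 4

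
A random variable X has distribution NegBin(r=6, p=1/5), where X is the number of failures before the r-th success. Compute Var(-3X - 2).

For X ~ NegBin(r=6, p=1/5), where X is the number of failures before the r-th success:
Var(X) = 120
Var(-3X - 2) = (-3)² × Var(X) = 9 × 120 = 1080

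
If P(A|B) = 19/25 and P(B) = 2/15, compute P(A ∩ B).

By definition, P(A|B) = P(A ∩ B) / P(B)
So P(A ∩ B) = P(A|B) × P(B)
= 19/25 × 2/15
= 38/375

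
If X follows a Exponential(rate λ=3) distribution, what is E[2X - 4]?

For X ~ Exponential(rate λ=3):
E[X] = \frac{1}{3}
E[2X - 4] = 2 × E[X] - 4 = - \frac{10}{3}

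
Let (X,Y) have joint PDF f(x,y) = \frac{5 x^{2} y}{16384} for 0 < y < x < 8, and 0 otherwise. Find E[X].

f_X(x) = ∫_0^x \frac{5 x^{2} y}{16384} dy = \frac{5 x^{4}}{32768}
E[X] = ∫_0^8 x × (\frac{5 x^{4}}{32768}) dx = \frac{20}{3}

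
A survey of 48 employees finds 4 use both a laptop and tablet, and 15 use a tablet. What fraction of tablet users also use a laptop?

P(A ∩ B) = 4/48 = 1/12
P(B) = 15/48 = 5/16
P(A|B) = P(A ∩ B) / P(B) = (1/12) / (5/16) = 4/15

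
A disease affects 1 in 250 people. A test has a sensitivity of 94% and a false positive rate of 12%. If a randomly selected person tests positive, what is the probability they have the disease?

Let D = the rare event, + = positive/flagged.
P(D) = 1/250
P(+|D) = 94/100 = 47/50
P(+|D') = 12/100 = 3/25
P(+) = P(+|D)P(D) + P(+|D')P(D')
     = \frac{47}{50} × \frac{1}{250} + \frac{3}{25} × \frac{249}{250}
     = \frac{1541}{12500}
P(D|+) = P(+|D)P(D)/P(+) = \frac{47}{1541}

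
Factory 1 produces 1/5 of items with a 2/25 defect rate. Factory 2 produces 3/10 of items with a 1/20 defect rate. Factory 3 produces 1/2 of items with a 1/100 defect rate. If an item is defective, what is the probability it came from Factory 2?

Using Bayes' theorem:
P(F1) = 1/5, P(D|F1) = 2/25
P(F2) = 3/10, P(D|F2) = 1/20
P(F3) = 1/2, P(D|F3) = 1/100
P(D) = P(D|F1)P(F1) + P(D|F2)P(F2) + P(D|F3)P(F3)
     = \frac{9}{250}
P(F2|D) = P(D|F2)P(F2) / P(D)
= \frac{5}{12}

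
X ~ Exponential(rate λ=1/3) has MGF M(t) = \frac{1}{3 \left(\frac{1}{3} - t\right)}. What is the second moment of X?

To find E[X^2], compute M^(2)(0):
M^(1)(t) = \frac{1}{3 \left(\frac{1}{3} - t\right)^{2}}
M^(2)(t) = \frac{2}{3 \left(\frac{1}{3} - t\right)^{3}}
M^(2)(0) = 18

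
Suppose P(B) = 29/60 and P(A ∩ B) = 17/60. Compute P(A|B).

P(A|B) = P(A ∩ B) / P(B)
= (17/60) / (29/60)
= 17/29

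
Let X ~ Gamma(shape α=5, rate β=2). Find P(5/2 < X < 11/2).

P(5/2 < X < 11/2) = ∫_{5/2}^{11/2} f(x) dx
where f(x) = \frac{4 x^{4} e^{- 2 x}}{3}
= \frac{-7235 + 523 e^{6}}{8 e^{11}}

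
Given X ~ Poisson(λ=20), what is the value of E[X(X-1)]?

E[X(X-1)] = E[X² - X] = E[X²] - E[X]
E[X] = 20
E[X²] = Var(X) + (E[X])² = 20 + (20)² = 420
E[X(X-1)] = 420 - 20 = 400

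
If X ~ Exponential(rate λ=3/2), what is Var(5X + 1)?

For X ~ Exponential(rate λ=3/2):
Var(X) = \frac{4}{9}
Var(5X + 1) = (5)² × Var(X) = 25 × \frac{4}{9} = \frac{100}{9}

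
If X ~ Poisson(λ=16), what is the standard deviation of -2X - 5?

For X ~ Poisson(λ=16):
Var(X) = 16
SD(X) = √(Var(X)) = √(16) = 4
SD(-2X - 5) = |-2| × SD(X) = 2 × 4 = 8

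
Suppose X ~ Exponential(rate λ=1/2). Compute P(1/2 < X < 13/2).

P(1/2 < X < 13/2) = ∫_{1/2}^{13/2} f(x) dx
where f(x) = \frac{e^{- \frac{x}{2}}}{2}
= - \frac{1 - e^{3}}{e^{\frac{13}{4}}}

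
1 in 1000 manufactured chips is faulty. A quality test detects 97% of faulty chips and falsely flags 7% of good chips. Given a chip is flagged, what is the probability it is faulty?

Let D = the rare event, + = positive/flagged.
P(D) = 1/1000
P(+|D) = 97/100
P(+|D') = 7/100
P(+) = P(+|D)P(D) + P(+|D')P(D')
     = \frac{97}{100} × \frac{1}{1000} + \frac{7}{100} × \frac{999}{1000}
     = \frac{709}{10000}
P(D|+) = P(+|D)P(D)/P(+) = \frac{97}{7090}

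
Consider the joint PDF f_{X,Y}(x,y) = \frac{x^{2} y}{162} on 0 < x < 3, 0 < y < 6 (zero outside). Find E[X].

f_X(x) = ∫_0^6 \frac{x^{2} y}{162} dy = \frac{x^{2}}{9}
E[X] = ∫_0^3 x × (\frac{x^{2}}{9}) dx = \frac{9}{4}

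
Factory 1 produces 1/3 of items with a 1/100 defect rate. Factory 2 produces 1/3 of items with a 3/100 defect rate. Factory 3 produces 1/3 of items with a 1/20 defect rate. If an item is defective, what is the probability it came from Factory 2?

Using Bayes' theorem:
P(F1) = 1/3, P(D|F1) = 1/100
P(F2) = 1/3, P(D|F2) = 3/100
P(F3) = 1/3, P(D|F3) = 1/20
P(D) = P(D|F1)P(F1) + P(D|F2)P(F2) + P(D|F3)P(F3)
     = \frac{3}{100}
P(F2|D) = P(D|F2)P(F2) / P(D)
= \frac{1}{3}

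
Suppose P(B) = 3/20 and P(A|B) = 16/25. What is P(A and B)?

By definition, P(A|B) = P(A ∩ B) / P(B)
So P(A ∩ B) = P(A|B) × P(B)
= 16/25 × 3/20
= 12/125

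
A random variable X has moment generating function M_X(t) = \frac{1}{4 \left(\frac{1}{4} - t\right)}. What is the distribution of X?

The MGF M(t) = \frac{1}{4 \left(\frac{1}{4} - t\right)} is the standard form for the Exponential distribution.
Comparing with the known MGF formula identifies: Exponential(rate λ=1/4)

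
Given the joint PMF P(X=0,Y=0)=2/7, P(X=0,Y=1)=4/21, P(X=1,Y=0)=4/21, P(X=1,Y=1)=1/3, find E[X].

First find marginal of X:
P(X=0) = 10/21
P(X=1) = 11/21
E[X] = 0 × 10/21 + 1 × 11/21 = 11/21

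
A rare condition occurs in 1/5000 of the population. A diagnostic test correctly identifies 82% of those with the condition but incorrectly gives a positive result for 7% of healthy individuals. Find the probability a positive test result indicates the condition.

Let D = the rare event, + = positive/flagged.
P(D) = 1/5000
P(+|D) = 82/100 = 41/50
P(+|D') = 7/100
P(+) = P(+|D)P(D) + P(+|D')P(D')
     = \frac{41}{50} × \frac{1}{5000} + \frac{7}{100} × \frac{4999}{5000}
     = \frac{1403}{20000}
P(D|+) = P(+|D)P(D)/P(+) = \frac{82}{35075}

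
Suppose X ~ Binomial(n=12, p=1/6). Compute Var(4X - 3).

For X ~ Binomial(n=12, p=1/6):
Var(X) = \frac{5}{3}
Var(4X - 3) = (4)² × Var(X) = 16 × \frac{5}{3} = \frac{80}{3}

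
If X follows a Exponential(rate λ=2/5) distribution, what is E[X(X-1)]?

E[X(X-1)] = E[X² - X] = E[X²] - E[X]
E[X] = \frac{5}{2}
E[X²] = Var(X) + (E[X])² = \frac{25}{4} + (\frac{5}{2})² = \frac{25}{2}
E[X(X-1)] = \frac{25}{2} - \frac{5}{2} = 10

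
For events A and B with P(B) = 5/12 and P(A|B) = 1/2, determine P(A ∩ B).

By definition, P(A|B) = P(A ∩ B) / P(B)
So P(A ∩ B) = P(A|B) × P(B)
= 1/2 × 5/12
= 5/24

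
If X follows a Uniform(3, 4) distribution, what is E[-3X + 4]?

For X ~ Uniform(3, 4):
E[X] = \frac{7}{2}
E[-3X + 4] = -3 × E[X] + 4 = - \frac{13}{2}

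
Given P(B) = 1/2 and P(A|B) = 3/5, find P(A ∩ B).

By definition, P(A|B) = P(A ∩ B) / P(B)
So P(A ∩ B) = P(A|B) × P(B)
= 3/5 × 1/2
= 3/10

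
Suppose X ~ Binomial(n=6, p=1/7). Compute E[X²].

Using the identity E[X²] = Var(X) + (E[X])²:
E[X] = \frac{6}{7}
Var(X) = \frac{36}{49}
E[X²] = \frac{36}{49} + (\frac{6}{7})²
= \frac{72}{49}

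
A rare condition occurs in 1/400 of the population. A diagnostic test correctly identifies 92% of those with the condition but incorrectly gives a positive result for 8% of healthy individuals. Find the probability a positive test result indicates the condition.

Let D = the rare event, + = positive/flagged.
P(D) = 1/400
P(+|D) = 92/100 = 23/25
P(+|D') = 8/100 = 2/25
P(+) = P(+|D)P(D) + P(+|D')P(D')
     = \frac{23}{25} × \frac{1}{400} + \frac{2}{25} × \frac{399}{400}
     = \frac{821}{10000}
P(D|+) = P(+|D)P(D)/P(+) = \frac{23}{821}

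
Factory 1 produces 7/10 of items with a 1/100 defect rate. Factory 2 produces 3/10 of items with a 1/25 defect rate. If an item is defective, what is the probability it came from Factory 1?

Using Bayes' theorem:
P(F1) = 7/10, P(D|F1) = 1/100
P(F2) = 3/10, P(D|F2) = 1/25
P(D) = P(D|F1)P(F1) + P(D|F2)P(F2)
     = \frac{19}{1000}
P(F1|D) = P(D|F1)P(F1) / P(D)
= \frac{7}{19}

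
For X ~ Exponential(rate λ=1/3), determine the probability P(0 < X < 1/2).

P(0 < X < 1/2) = ∫_{0}^{1/2} f(x) dx
where f(x) = \frac{e^{- \frac{x}{3}}}{3}
= 1 - e^{- \frac{1}{6}}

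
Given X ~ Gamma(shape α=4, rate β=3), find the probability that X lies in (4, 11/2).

P(4 < X < 11/2) = ∫_{4}^{11/2} f(x) dx
where f(x) = \frac{27 x^{3} e^{- 3 x}}{2}
= - \frac{14437}{16 e^{\frac{33}{2}}} + \frac{373}{e^{12}}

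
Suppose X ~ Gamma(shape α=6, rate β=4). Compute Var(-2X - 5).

For X ~ Gamma(shape α=6, rate β=4):
Var(X) = \frac{3}{8}
Var(-2X - 5) = (-2)² × Var(X) = 4 × \frac{3}{8} = \frac{3}{2}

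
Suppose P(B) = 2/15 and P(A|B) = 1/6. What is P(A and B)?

By definition, P(A|B) = P(A ∩ B) / P(B)
So P(A ∩ B) = P(A|B) × P(B)
= 1/6 × 2/15
= 1/45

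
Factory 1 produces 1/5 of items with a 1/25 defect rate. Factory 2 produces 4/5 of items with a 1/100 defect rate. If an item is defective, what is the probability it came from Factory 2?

Using Bayes' theorem:
P(F1) = 1/5, P(D|F1) = 1/25
P(F2) = 4/5, P(D|F2) = 1/100
P(D) = P(D|F1)P(F1) + P(D|F2)P(F2)
     = \frac{2}{125}
P(F2|D) = P(D|F2)P(F2) / P(D)
= \frac{1}{2}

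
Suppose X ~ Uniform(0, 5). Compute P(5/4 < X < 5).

P(5/4 < X < 5) = ∫_{5/4}^{5} f(x) dx
where f(x) = \frac{1}{5}
= \frac{3}{4}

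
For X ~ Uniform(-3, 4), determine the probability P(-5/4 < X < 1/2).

P(-5/4 < X < 1/2) = ∫_{-5/4}^{1/2} f(x) dx
where f(x) = \frac{1}{7}
= \frac{1}{4}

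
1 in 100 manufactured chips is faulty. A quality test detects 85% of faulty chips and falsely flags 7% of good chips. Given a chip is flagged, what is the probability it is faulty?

Let D = the rare event, + = positive/flagged.
P(D) = 1/100
P(+|D) = 85/100 = 17/20
P(+|D') = 7/100
P(+) = P(+|D)P(D) + P(+|D')P(D')
     = \frac{17}{20} × \frac{1}{100} + \frac{7}{100} × \frac{99}{100}
     = \frac{389}{5000}
P(D|+) = P(+|D)P(D)/P(+) = \frac{85}{778}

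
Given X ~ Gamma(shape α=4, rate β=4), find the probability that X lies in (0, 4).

P(0 < X < 4) = ∫_{0}^{4} f(x) dx
where f(x) = \frac{128 x^{3} e^{- 4 x}}{3}
= 1 - \frac{2483}{3 e^{16}}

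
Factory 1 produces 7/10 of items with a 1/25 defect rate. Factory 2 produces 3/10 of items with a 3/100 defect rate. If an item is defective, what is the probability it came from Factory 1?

Using Bayes' theorem:
P(F1) = 7/10, P(D|F1) = 1/25
P(F2) = 3/10, P(D|F2) = 3/100
P(D) = P(D|F1)P(F1) + P(D|F2)P(F2)
     = \frac{37}{1000}
P(F1|D) = P(D|F1)P(F1) / P(D)
= \frac{28}{37}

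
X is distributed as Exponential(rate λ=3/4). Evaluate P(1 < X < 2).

P(1 < X < 2) = ∫_{1}^{2} f(x) dx
where f(x) = \frac{3 e^{- \frac{3 x}{4}}}{4}
= - \frac{1}{e^{\frac{3}{2}}} + e^{- \frac{3}{4}}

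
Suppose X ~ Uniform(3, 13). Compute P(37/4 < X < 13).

P(37/4 < X < 13) = ∫_{37/4}^{13} f(x) dx
where f(x) = \frac{1}{10}
= \frac{3}{8}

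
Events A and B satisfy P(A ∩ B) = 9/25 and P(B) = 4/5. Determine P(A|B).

P(A|B) = P(A ∩ B) / P(B)
= (9/25) / (4/5)
= 9/20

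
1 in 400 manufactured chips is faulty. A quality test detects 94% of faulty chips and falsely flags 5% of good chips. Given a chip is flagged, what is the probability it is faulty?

Let D = the rare event, + = positive/flagged.
P(D) = 1/400
P(+|D) = 94/100 = 47/50
P(+|D') = 5/100 = 1/20
P(+) = P(+|D)P(D) + P(+|D')P(D')
     = \frac{47}{50} × \frac{1}{400} + \frac{1}{20} × \frac{399}{400}
     = \frac{2089}{40000}
P(D|+) = P(+|D)P(D)/P(+) = \frac{94}{2089}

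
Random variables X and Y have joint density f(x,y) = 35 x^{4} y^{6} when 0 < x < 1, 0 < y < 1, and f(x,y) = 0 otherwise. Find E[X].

E[X] = ∫_0^1 ∫_0^1 x × f(x,y) dy dx
= ∫_0^1 ∫_0^1 x × (35 x^{4} y^{6}) dy dx
= \frac{5}{6}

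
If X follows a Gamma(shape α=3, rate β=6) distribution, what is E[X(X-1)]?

E[X(X-1)] = E[X² - X] = E[X²] - E[X]
E[X] = \frac{1}{2}
E[X²] = Var(X) + (E[X])² = \frac{1}{12} + (\frac{1}{2})² = \frac{1}{3}
E[X(X-1)] = \frac{1}{3} - \frac{1}{2} = - \frac{1}{6}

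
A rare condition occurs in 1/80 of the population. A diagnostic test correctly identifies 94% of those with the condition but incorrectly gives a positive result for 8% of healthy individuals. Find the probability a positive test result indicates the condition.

Let D = the rare event, + = positive/flagged.
P(D) = 1/80
P(+|D) = 94/100 = 47/50
P(+|D') = 8/100 = 2/25
P(+) = P(+|D)P(D) + P(+|D')P(D')
     = \frac{47}{50} × \frac{1}{80} + \frac{2}{25} × \frac{79}{80}
     = \frac{363}{4000}
P(D|+) = P(+|D)P(D)/P(+) = \frac{47}{363}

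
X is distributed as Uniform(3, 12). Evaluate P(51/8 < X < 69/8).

P(51/8 < X < 69/8) = ∫_{51/8}^{69/8} f(x) dx
where f(x) = \frac{1}{9}
= \frac{1}{4}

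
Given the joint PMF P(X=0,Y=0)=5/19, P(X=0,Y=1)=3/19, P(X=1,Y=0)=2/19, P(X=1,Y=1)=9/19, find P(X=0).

P(X=0) = P(X=0,Y=0) + P(X=0,Y=1)
= 5/19 + 3/19
= 8/19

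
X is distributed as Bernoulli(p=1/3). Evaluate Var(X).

For X ~ Bernoulli(p=1/3):
Var(X) = \frac{2}{9}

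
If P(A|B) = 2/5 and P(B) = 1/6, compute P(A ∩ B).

By definition, P(A|B) = P(A ∩ B) / P(B)
So P(A ∩ B) = P(A|B) × P(B)
= 2/5 × 1/6
= 1/15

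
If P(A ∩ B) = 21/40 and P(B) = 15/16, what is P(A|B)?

P(A|B) = P(A ∩ B) / P(B)
= (21/40) / (15/16)
= 14/25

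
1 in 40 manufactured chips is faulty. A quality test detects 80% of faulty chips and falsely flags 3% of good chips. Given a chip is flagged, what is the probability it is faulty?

Let D = the rare event, + = positive/flagged.
P(D) = 1/40
P(+|D) = 80/100 = 4/5
P(+|D') = 3/100
P(+) = P(+|D)P(D) + P(+|D')P(D')
     = \frac{4}{5} × \frac{1}{40} + \frac{3}{100} × \frac{39}{40}
     = \frac{197}{4000}
P(D|+) = P(+|D)P(D)/P(+) = \frac{80}{197}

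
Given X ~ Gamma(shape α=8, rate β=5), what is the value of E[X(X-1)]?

E[X(X-1)] = E[X² - X] = E[X²] - E[X]
E[X] = \frac{8}{5}
E[X²] = Var(X) + (E[X])² = \frac{8}{25} + (\frac{8}{5})² = \frac{72}{25}
E[X(X-1)] = \frac{72}{25} - \frac{8}{5} = \frac{32}{25}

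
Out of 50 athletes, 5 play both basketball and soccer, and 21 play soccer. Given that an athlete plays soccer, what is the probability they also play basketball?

P(A ∩ B) = 5/50 = 1/10
P(B) = 21/50
P(A|B) = P(A ∩ B) / P(B) = (1/10) / (21/50) = 5/21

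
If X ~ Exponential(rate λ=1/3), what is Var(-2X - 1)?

For X ~ Exponential(rate λ=1/3):
Var(X) = 9
Var(-2X - 1) = (-2)² × Var(X) = 4 × 9 = 36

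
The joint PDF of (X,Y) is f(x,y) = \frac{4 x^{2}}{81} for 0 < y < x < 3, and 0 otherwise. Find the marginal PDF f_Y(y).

f_Y(y) = ∫_y^3 \frac{4 x^{2}}{81} dx = \frac{4}{9} - \frac{4 y^{3}}{243}
for 0 < y < 3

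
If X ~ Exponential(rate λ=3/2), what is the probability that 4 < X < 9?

P(4 < X < 9) = ∫_{4}^{9} f(x) dx
where f(x) = \frac{3 e^{- \frac{3 x}{2}}}{2}
= - \frac{1}{e^{\frac{27}{2}}} + e^{-6}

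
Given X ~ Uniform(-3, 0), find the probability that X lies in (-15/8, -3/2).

P(-15/8 < X < -3/2) = ∫_{-15/8}^{-3/2} f(x) dx
where f(x) = \frac{1}{3}
= \frac{1}{8}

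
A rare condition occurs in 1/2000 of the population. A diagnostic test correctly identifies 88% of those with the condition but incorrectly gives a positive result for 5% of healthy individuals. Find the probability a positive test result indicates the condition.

Let D = the rare event, + = positive/flagged.
P(D) = 1/2000
P(+|D) = 88/100 = 22/25
P(+|D') = 5/100 = 1/20
P(+) = P(+|D)P(D) + P(+|D')P(D')
     = \frac{22}{25} × \frac{1}{2000} + \frac{1}{20} × \frac{1999}{2000}
     = \frac{10083}{200000}
P(D|+) = P(+|D)P(D)/P(+) = \frac{88}{10083}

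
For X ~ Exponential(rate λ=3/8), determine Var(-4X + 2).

For X ~ Exponential(rate λ=3/8):
Var(X) = \frac{64}{9}
Var(-4X + 2) = (-4)² × Var(X) = 16 × \frac{64}{9} = \frac{1024}{9}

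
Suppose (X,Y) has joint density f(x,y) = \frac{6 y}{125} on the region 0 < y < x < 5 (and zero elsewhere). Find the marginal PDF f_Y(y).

f_Y(y) = ∫_y^5 \frac{6 y}{125} dx = \frac{6 y \left(5 - y\right)}{125}
for 0 < y < 5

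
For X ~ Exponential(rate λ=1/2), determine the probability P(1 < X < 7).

P(1 < X < 7) = ∫_{1}^{7} f(x) dx
where f(x) = \frac{e^{- \frac{x}{2}}}{2}
= - \frac{1 - e^{3}}{e^{\frac{7}{2}}}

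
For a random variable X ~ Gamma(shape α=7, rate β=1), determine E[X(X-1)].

E[X(X-1)] = E[X² - X] = E[X²] - E[X]
E[X] = 7
E[X²] = Var(X) + (E[X])² = 7 + (7)² = 56
E[X(X-1)] = 56 - 7 = 49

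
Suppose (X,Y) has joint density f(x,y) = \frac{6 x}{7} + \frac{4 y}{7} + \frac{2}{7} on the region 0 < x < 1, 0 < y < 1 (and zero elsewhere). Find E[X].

E[X] = ∫_0^1 ∫_0^1 x × f(x,y) dy dx
= ∫_0^1 ∫_0^1 x × (\frac{6 x}{7} + \frac{4 y}{7} + \frac{2}{7}) dy dx
= \frac{4}{7}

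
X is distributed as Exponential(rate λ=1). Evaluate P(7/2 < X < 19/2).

P(7/2 < X < 19/2) = ∫_{7/2}^{19/2} f(x) dx
where f(x) = e^{- x}
= - \frac{1 - e^{6}}{e^{\frac{19}{2}}}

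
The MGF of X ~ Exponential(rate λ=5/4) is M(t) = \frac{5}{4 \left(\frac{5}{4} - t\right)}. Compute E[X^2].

To find E[X^2], compute M^(2)(0):
M^(1)(t) = \frac{5}{4 \left(\frac{5}{4} - t\right)^{2}}
M^(2)(t) = \frac{5}{2 \left(\frac{5}{4} - t\right)^{3}}
M^(2)(0) = \frac{32}{25}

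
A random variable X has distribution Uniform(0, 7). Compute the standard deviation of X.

For X ~ Uniform(0, 7):
Var(X) = \frac{49}{12}
SD(X) = √(Var(X)) = √(\frac{49}{12}) = \frac{7 \sqrt{3}}{6}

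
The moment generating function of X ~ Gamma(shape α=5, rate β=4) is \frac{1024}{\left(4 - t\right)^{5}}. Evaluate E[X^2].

To find E[X^2], compute M^(2)(0):
M^(1)(t) = \frac{5120}{\left(4 - t\right)^{6}}
M^(2)(t) = \frac{30720}{\left(4 - t\right)^{7}}
M^(2)(0) = \frac{15}{8}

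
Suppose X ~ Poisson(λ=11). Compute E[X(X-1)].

E[X(X-1)] = E[X² - X] = E[X²] - E[X]
E[X] = 11
E[X²] = Var(X) + (E[X])² = 11 + (11)² = 132
E[X(X-1)] = 132 - 11 = 121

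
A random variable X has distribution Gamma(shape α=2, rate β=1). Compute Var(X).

For X ~ Gamma(shape α=2, rate β=1):
Var(X) = 2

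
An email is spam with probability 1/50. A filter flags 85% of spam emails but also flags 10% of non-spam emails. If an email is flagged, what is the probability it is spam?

Let D = the rare event, + = positive/flagged.
P(D) = 1/50
P(+|D) = 85/100 = 17/20
P(+|D') = 10/100 = 1/10
P(+) = P(+|D)P(D) + P(+|D')P(D')
     = \frac{17}{20} × \frac{1}{50} + \frac{1}{10} × \frac{49}{50}
     = \frac{23}{200}
P(D|+) = P(+|D)P(D)/P(+) = \frac{17}{115}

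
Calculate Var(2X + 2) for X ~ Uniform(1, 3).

For X ~ Uniform(1, 3):
Var(X) = \frac{1}{3}
Var(2X + 2) = (2)² × Var(X) = 4 × \frac{1}{3} = \frac{4}{3}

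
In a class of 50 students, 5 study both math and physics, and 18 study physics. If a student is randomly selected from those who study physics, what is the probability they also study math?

P(A ∩ B) = 5/50 = 1/10
P(B) = 18/50 = 9/25
P(A|B) = P(A ∩ B) / P(B) = (1/10) / (9/25) = 5/18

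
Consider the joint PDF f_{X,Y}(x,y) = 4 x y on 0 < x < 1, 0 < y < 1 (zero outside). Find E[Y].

E[Y] = ∫_0^1 ∫_0^1 y × f(x,y) dx dy
= \frac{2}{3}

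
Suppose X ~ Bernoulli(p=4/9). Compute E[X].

For X ~ Bernoulli(p=4/9), the expected value is:
E[X] = \frac{4}{9}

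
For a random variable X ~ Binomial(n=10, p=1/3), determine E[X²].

Using the identity E[X²] = Var(X) + (E[X])²:
E[X] = \frac{10}{3}
Var(X) = \frac{20}{9}
E[X²] = \frac{20}{9} + (\frac{10}{3})²
= \frac{40}{3}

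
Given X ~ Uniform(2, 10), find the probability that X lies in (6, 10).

P(6 < X < 10) = ∫_{6}^{10} f(x) dx
where f(x) = \frac{1}{8}
= \frac{1}{2}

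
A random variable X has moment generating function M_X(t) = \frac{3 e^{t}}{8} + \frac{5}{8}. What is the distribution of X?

The MGF M(t) = \frac{3 e^{t}}{8} + \frac{5}{8} is the standard form for the Bernoulli distribution.
Comparing with the known MGF formula identifies: Bernoulli(p=3/8)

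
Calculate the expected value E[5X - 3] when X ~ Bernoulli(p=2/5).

For X ~ Bernoulli(p=2/5):
E[X] = \frac{2}{5}
E[5X - 3] = 5 × E[X] - 3 = -1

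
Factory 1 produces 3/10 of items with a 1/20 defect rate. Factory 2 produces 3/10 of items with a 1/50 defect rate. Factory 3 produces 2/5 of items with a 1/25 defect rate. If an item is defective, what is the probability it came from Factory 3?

Using Bayes' theorem:
P(F1) = 3/10, P(D|F1) = 1/20
P(F2) = 3/10, P(D|F2) = 1/50
P(F3) = 2/5, P(D|F3) = 1/25
P(D) = P(D|F1)P(F1) + P(D|F2)P(F2) + P(D|F3)P(F3)
     = \frac{37}{1000}
P(F3|D) = P(D|F3)P(F3) / P(D)
= \frac{16}{37}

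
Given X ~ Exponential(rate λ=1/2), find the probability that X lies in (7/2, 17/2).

P(7/2 < X < 17/2) = ∫_{7/2}^{17/2} f(x) dx
where f(x) = \frac{e^{- \frac{x}{2}}}{2}
= - \frac{1 - e^{\frac{5}{2}}}{e^{\frac{17}{4}}}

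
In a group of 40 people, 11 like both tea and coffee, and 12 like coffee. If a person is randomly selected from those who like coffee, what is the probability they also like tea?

P(A ∩ B) = 11/40
P(B) = 12/40 = 3/10
P(A|B) = P(A ∩ B) / P(B) = (11/40) / (3/10) = 11/12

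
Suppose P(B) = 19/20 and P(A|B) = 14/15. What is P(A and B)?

By definition, P(A|B) = P(A ∩ B) / P(B)
So P(A ∩ B) = P(A|B) × P(B)
= 14/15 × 19/20
= 133/150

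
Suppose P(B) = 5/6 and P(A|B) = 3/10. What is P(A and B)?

By definition, P(A|B) = P(A ∩ B) / P(B)
So P(A ∩ B) = P(A|B) × P(B)
= 3/10 × 5/6
= 1/4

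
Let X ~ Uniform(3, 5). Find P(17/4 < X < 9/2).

P(17/4 < X < 9/2) = ∫_{17/4}^{9/2} f(x) dx
where f(x) = \frac{1}{2}
= \frac{1}{8}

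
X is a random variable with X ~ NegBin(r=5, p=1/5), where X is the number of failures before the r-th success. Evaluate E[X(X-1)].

E[X(X-1)] = E[X² - X] = E[X²] - E[X]
E[X] = 20
E[X²] = Var(X) + (E[X])² = 100 + (20)² = 500
E[X(X-1)] = 500 - 20 = 480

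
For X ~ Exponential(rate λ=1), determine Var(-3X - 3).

For X ~ Exponential(rate λ=1):
Var(X) = 1
Var(-3X - 3) = (-3)² × Var(X) = 9 × 1 = 9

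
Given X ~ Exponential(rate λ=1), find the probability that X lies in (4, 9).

P(4 < X < 9) = ∫_{4}^{9} f(x) dx
where f(x) = e^{- x}
= - \frac{1 - e^{5}}{e^{9}}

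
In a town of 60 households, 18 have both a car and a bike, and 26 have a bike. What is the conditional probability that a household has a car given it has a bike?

P(A ∩ B) = 18/60 = 3/10
P(B) = 26/60 = 13/30
P(A|B) = P(A ∩ B) / P(B) = (3/10) / (13/30) = 9/13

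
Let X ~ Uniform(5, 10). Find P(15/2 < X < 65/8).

P(15/2 < X < 65/8) = ∫_{15/2}^{65/8} f(x) dx
where f(x) = \frac{1}{5}
= \frac{1}{8}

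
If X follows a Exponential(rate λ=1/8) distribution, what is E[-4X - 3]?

For X ~ Exponential(rate λ=1/8):
E[X] = 8
E[-4X - 3] = -4 × E[X] - 3 = -35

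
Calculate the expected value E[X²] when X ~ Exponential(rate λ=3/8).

Using the identity E[X²] = Var(X) + (E[X])²:
E[X] = \frac{8}{3}
Var(X) = \frac{64}{9}
E[X²] = \frac{64}{9} + (\frac{8}{3})²
= \frac{128}{9}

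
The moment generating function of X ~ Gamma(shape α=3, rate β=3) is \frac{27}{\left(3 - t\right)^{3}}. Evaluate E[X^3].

To find E[X^3], compute M^(3)(0):
M^(1)(t) = \frac{81}{\left(3 - t\right)^{4}}
M^(2)(t) = \frac{324}{\left(3 - t\right)^{5}}
M^(3)(t) = \frac{1620}{\left(3 - t\right)^{6}}
M^(3)(0) = \frac{20}{9}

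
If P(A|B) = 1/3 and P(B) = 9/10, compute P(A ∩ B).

By definition, P(A|B) = P(A ∩ B) / P(B)
So P(A ∩ B) = P(A|B) × P(B)
= 1/3 × 9/10
= 3/10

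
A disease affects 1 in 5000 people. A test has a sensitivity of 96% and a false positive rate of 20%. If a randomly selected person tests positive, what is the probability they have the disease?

Let D = the rare event, + = positive/flagged.
P(D) = 1/5000
P(+|D) = 96/100 = 24/25
P(+|D') = 20/100 = 1/5
P(+) = P(+|D)P(D) + P(+|D')P(D')
     = \frac{24}{25} × \frac{1}{5000} + \frac{1}{5} × \frac{4999}{5000}
     = \frac{25019}{125000}
P(D|+) = P(+|D)P(D)/P(+) = \frac{24}{25019}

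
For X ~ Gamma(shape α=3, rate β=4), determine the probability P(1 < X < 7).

P(1 < X < 7) = ∫_{1}^{7} f(x) dx
where f(x) = 32 x^{2} e^{- 4 x}
= \frac{-421 + 13 e^{24}}{e^{28}}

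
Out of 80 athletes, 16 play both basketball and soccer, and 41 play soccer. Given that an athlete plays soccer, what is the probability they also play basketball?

P(A ∩ B) = 16/80 = 1/5
P(B) = 41/80
P(A|B) = P(A ∩ B) / P(B) = (1/5) / (41/80) = 16/41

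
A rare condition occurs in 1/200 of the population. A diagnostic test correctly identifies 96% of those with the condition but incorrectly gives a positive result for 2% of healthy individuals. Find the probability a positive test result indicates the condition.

Let D = the rare event, + = positive/flagged.
P(D) = 1/200
P(+|D) = 96/100 = 24/25
P(+|D') = 2/100 = 1/50
P(+) = P(+|D)P(D) + P(+|D')P(D')
     = \frac{24}{25} × \frac{1}{200} + \frac{1}{50} × \frac{199}{200}
     = \frac{247}{10000}
P(D|+) = P(+|D)P(D)/P(+) = \frac{48}{247}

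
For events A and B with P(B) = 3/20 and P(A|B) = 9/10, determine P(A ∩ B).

By definition, P(A|B) = P(A ∩ B) / P(B)
So P(A ∩ B) = P(A|B) × P(B)
= 9/10 × 3/20
= 27/200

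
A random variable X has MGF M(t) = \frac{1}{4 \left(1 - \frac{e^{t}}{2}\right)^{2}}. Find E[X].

To find E[X], compute M^(1)(0):
M^(1)(t) = \frac{e^{t}}{4 \left(1 - \frac{e^{t}}{2}\right)^{3}}
M^(1)(0) = 2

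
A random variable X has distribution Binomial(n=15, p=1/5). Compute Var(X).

For X ~ Binomial(n=15, p=1/5):
Var(X) = \frac{12}{5}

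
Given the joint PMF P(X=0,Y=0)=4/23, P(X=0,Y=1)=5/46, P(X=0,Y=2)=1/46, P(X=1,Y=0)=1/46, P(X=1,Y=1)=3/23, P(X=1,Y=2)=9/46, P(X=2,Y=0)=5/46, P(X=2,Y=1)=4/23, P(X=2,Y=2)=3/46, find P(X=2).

P(X=2) = P(X=2,Y=0) + P(X=2,Y=1) + P(X=2,Y=2)
= 5/46 + 4/23 + 3/46
= 8/23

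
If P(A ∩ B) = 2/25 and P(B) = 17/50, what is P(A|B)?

P(A|B) = P(A ∩ B) / P(B)
= (2/25) / (17/50)
= 4/17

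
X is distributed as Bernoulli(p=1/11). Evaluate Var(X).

For X ~ Bernoulli(p=1/11):
Var(X) = \frac{10}{121}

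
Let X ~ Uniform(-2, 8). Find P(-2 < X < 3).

P(-2 < X < 3) = ∫_{-2}^{3} f(x) dx
where f(x) = \frac{1}{10}
= \frac{1}{2}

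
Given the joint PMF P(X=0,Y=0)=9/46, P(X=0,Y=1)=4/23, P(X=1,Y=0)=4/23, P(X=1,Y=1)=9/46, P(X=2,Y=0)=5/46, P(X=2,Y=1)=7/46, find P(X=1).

P(X=1) = P(X=1,Y=0) + P(X=1,Y=1)
= 4/23 + 9/46
= 17/46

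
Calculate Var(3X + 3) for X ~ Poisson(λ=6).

For X ~ Poisson(λ=6):
Var(X) = 6
Var(3X + 3) = (3)² × Var(X) = 9 × 6 = 54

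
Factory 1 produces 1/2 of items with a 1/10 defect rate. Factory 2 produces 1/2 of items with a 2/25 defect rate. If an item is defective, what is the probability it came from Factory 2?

Using Bayes' theorem:
P(F1) = 1/2, P(D|F1) = 1/10
P(F2) = 1/2, P(D|F2) = 2/25
P(D) = P(D|F1)P(F1) + P(D|F2)P(F2)
     = \frac{9}{100}
P(F2|D) = P(D|F2)P(F2) / P(D)
= \frac{4}{9}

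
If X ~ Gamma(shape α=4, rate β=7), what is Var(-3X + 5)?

For X ~ Gamma(shape α=4, rate β=7):
Var(X) = \frac{4}{49}
Var(-3X + 5) = (-3)² × Var(X) = 9 × \frac{4}{49} = \frac{36}{49}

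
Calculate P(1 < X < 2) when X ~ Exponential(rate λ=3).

P(1 < X < 2) = ∫_{1}^{2} f(x) dx
where f(x) = 3 e^{- 3 x}
= - \frac{1 - e^{3}}{e^{6}}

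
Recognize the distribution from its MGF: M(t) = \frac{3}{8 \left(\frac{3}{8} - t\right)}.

The MGF M(t) = \frac{3}{8 \left(\frac{3}{8} - t\right)} is the standard form for the Exponential distribution.
Comparing with the known MGF formula identifies: Exponential(rate λ=3/8)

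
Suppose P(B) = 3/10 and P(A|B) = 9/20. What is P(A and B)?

By definition, P(A|B) = P(A ∩ B) / P(B)
So P(A ∩ B) = P(A|B) × P(B)
= 9/20 × 3/10
= 27/200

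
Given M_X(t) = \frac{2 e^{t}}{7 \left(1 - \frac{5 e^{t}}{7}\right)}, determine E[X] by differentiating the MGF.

To find E[X], compute M^(1)(0):
M^(1)(t) = \frac{2 e^{t}}{7 \left(1 - \frac{5 e^{t}}{7}\right)} + \frac{10 e^{2 t}}{49 \left(1 - \frac{5 e^{t}}{7}\right)^{2}}
M^(1)(0) = \frac{7}{2}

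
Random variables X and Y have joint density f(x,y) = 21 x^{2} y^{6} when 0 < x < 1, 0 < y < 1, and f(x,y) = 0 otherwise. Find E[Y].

E[Y] = ∫_0^1 ∫_0^1 y × f(x,y) dx dy
= \frac{7}{8}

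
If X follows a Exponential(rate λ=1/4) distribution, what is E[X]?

For X ~ Exponential(rate λ=1/4), the expected value is:
E[X] = 4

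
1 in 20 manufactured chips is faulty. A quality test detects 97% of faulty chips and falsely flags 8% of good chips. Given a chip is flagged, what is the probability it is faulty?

Let D = the rare event, + = positive/flagged.
P(D) = 1/20
P(+|D) = 97/100
P(+|D') = 8/100 = 2/25
P(+) = P(+|D)P(D) + P(+|D')P(D')
     = \frac{97}{100} × \frac{1}{20} + \frac{2}{25} × \frac{19}{20}
     = \frac{249}{2000}
P(D|+) = P(+|D)P(D)/P(+) = \frac{97}{249}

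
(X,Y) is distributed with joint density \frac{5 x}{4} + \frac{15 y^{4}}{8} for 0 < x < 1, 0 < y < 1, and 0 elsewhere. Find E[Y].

E[Y] = ∫_0^1 ∫_0^1 y × f(x,y) dx dy
= \frac{5}{8}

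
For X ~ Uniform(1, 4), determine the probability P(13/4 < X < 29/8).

P(13/4 < X < 29/8) = ∫_{13/4}^{29/8} f(x) dx
where f(x) = \frac{1}{3}
= \frac{1}{8}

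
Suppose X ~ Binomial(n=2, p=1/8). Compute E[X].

For X ~ Binomial(n=2, p=1/8), the expected value is:
E[X] = \frac{1}{4}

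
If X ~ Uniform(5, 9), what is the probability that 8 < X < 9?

P(8 < X < 9) = ∫_{8}^{9} f(x) dx
where f(x) = \frac{1}{4}
= \frac{1}{4}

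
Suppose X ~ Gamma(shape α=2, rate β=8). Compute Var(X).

For X ~ Gamma(shape α=2, rate β=8):
Var(X) = \frac{1}{32}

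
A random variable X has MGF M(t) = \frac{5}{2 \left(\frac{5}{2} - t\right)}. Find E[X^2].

To find E[X^2], compute M^(2)(0):
M^(1)(t) = \frac{5}{2 \left(\frac{5}{2} - t\right)^{2}}
M^(2)(t) = \frac{5}{\left(\frac{5}{2} - t\right)^{3}}
M^(2)(0) = \frac{8}{25}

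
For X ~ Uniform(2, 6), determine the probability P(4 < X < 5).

P(4 < X < 5) = ∫_{4}^{5} f(x) dx
where f(x) = \frac{1}{4}
= \frac{1}{4}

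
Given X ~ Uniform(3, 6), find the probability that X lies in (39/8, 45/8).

P(39/8 < X < 45/8) = ∫_{39/8}^{45/8} f(x) dx
where f(x) = \frac{1}{3}
= \frac{1}{4}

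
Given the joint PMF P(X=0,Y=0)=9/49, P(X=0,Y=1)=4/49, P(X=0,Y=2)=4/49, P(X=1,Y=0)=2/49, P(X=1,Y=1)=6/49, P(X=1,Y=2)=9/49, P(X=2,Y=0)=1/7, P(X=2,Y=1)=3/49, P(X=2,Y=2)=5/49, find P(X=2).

P(X=2) = P(X=2,Y=0) + P(X=2,Y=1) + P(X=2,Y=2)
= 1/7 + 3/49 + 5/49
= 15/49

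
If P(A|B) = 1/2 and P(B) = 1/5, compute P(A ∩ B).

By definition, P(A|B) = P(A ∩ B) / P(B)
So P(A ∩ B) = P(A|B) × P(B)
= 1/2 × 1/5
= 1/10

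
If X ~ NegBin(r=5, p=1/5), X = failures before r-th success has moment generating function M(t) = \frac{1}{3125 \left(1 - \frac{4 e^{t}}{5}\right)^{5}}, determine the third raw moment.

To find E[X^3], compute M^(3)(0):
M^(1)(t) = \frac{4 e^{t}}{3125 \left(1 - \frac{4 e^{t}}{5}\right)^{6}}
M^(2)(t) = \frac{4 e^{t}}{3125 \left(1 - \frac{4 e^{t}}{5}\right)^{6}} + \frac{96 e^{2 t}}{15625 \left(1 - \frac{4 e^{t}}{5}\right)^{7}}
M^(3)(t) = \frac{4 e^{t}}{3125 \left(1 - \frac{4 e^{t}}{5}\right)^{6}} + \frac{288 e^{2 t}}{15625 \left(1 - \frac{4 e^{t}}{5}\right)^{7}} + \frac{2688 e^{3 t}}{78125 \left(1 - \frac{4 e^{t}}{5}\right)^{8}}
M^(3)(0) = 14900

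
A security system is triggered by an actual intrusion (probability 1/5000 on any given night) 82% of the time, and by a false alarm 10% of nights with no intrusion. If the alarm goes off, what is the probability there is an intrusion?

Let D = the rare event, + = positive/flagged.
P(D) = 1/5000
P(+|D) = 82/100 = 41/50
P(+|D') = 10/100 = 1/10
P(+) = P(+|D)P(D) + P(+|D')P(D')
     = \frac{41}{50} × \frac{1}{5000} + \frac{1}{10} × \frac{4999}{5000}
     = \frac{6259}{62500}
P(D|+) = P(+|D)P(D)/P(+) = \frac{41}{25036}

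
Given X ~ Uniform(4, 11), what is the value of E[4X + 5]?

For X ~ Uniform(4, 11):
E[X] = \frac{15}{2}
E[4X + 5] = 4 × E[X] + 5 = 35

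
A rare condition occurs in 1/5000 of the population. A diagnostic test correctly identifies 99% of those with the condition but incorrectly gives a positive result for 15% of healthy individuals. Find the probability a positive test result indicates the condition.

Let D = the rare event, + = positive/flagged.
P(D) = 1/5000
P(+|D) = 99/100
P(+|D') = 15/100 = 3/20
P(+) = P(+|D)P(D) + P(+|D')P(D')
     = \frac{99}{100} × \frac{1}{5000} + \frac{3}{20} × \frac{4999}{5000}
     = \frac{18771}{125000}
P(D|+) = P(+|D)P(D)/P(+) = \frac{33}{25028}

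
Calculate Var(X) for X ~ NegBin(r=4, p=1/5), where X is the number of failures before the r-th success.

For X ~ NegBin(r=4, p=1/5), where X is the number of failures before the r-th success:
Var(X) = 80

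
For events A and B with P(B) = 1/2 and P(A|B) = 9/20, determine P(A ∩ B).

By definition, P(A|B) = P(A ∩ B) / P(B)
So P(A ∩ B) = P(A|B) × P(B)
= 9/20 × 1/2
= 9/40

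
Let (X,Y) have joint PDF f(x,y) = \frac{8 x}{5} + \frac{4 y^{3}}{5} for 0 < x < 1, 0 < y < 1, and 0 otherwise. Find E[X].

E[X] = ∫_0^1 ∫_0^1 x × f(x,y) dy dx
= ∫_0^1 ∫_0^1 x × (\frac{8 x}{5} + \frac{4 y^{3}}{5}) dy dx
= \frac{19}{30}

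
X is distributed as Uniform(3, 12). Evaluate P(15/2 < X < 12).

P(15/2 < X < 12) = ∫_{15/2}^{12} f(x) dx
where f(x) = \frac{1}{9}
= \frac{1}{2}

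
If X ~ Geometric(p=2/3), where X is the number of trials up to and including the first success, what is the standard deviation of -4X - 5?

For X ~ Geometric(p=2/3), where X is the number of trials up to and including the first success:
Var(X) = \frac{3}{4}
SD(X) = √(Var(X)) = √(\frac{3}{4}) = \frac{\sqrt{3}}{2}
SD(-4X - 5) = |-4| × SD(X) = 4 × \frac{\sqrt{3}}{2} = 2 \sqrt{3}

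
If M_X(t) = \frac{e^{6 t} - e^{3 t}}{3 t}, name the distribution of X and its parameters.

The MGF M(t) = \frac{e^{6 t} - e^{3 t}}{3 t} is the standard form for the Uniform distribution.
Comparing with the known MGF formula identifies: Uniform(3, 6)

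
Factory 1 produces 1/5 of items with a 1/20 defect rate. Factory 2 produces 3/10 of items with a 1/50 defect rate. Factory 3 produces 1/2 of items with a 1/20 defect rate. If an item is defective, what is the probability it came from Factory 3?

Using Bayes' theorem:
P(F1) = 1/5, P(D|F1) = 1/20
P(F2) = 3/10, P(D|F2) = 1/50
P(F3) = 1/2, P(D|F3) = 1/20
P(D) = P(D|F1)P(F1) + P(D|F2)P(F2) + P(D|F3)P(F3)
     = \frac{41}{1000}
P(F3|D) = P(D|F3)P(F3) / P(D)
= \frac{25}{41}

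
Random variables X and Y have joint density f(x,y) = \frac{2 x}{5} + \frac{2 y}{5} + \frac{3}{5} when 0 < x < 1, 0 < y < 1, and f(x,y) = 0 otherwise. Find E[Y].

E[Y] = ∫_0^1 ∫_0^1 y × f(x,y) dx dy
= \frac{8}{15}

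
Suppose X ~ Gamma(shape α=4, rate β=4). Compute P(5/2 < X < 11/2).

P(5/2 < X < 11/2) = ∫_{5/2}^{11/2} f(x) dx
where f(x) = \frac{128 x^{3} e^{- 4 x}}{3}
= \frac{-6119 + 683 e^{12}}{3 e^{22}}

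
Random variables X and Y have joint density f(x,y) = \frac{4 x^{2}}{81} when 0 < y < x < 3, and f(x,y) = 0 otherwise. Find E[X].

f_X(x) = ∫_0^x \frac{4 x^{2}}{81} dy = \frac{4 x^{3}}{81}
E[X] = ∫_0^3 x × (\frac{4 x^{3}}{81}) dx = \frac{12}{5}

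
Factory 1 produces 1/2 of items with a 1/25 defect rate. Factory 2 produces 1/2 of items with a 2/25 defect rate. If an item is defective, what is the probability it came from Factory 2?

Using Bayes' theorem:
P(F1) = 1/2, P(D|F1) = 1/25
P(F2) = 1/2, P(D|F2) = 2/25
P(D) = P(D|F1)P(F1) + P(D|F2)P(F2)
     = \frac{3}{50}
P(F2|D) = P(D|F2)P(F2) / P(D)
= \frac{2}{3}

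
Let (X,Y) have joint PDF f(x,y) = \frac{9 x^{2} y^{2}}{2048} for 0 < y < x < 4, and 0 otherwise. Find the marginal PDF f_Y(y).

f_Y(y) = ∫_y^4 \frac{9 x^{2} y^{2}}{2048} dx = \frac{3 y^{2} \left(64 - y^{3}\right)}{2048}
for 0 < y < 4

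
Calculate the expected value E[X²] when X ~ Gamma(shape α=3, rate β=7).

Using the identity E[X²] = Var(X) + (E[X])²:
E[X] = \frac{3}{7}
Var(X) = \frac{3}{49}
E[X²] = \frac{3}{49} + (\frac{3}{7})²
= \frac{12}{49}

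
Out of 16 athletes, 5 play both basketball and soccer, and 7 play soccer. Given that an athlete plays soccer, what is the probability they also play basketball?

P(A ∩ B) = 5/16
P(B) = 7/16
P(A|B) = P(A ∩ B) / P(B) = (5/16) / (7/16) = 5/7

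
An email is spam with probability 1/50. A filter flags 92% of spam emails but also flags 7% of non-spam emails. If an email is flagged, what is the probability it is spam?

Let D = the rare event, + = positive/flagged.
P(D) = 1/50
P(+|D) = 92/100 = 23/25
P(+|D') = 7/100
P(+) = P(+|D)P(D) + P(+|D')P(D')
     = \frac{23}{25} × \frac{1}{50} + \frac{7}{100} × \frac{49}{50}
     = \frac{87}{1000}
P(D|+) = P(+|D)P(D)/P(+) = \frac{92}{435}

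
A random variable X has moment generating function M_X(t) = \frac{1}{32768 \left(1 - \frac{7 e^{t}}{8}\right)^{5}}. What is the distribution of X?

The MGF M(t) = \frac{1}{32768 \left(1 - \frac{7 e^{t}}{8}\right)^{5}} is the standard form for the NegativeBinomial distribution.
Comparing with the known MGF formula identifies: NegBin(r=5, p=1/8), X = failures before r-th success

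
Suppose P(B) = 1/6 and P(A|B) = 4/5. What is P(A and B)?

By definition, P(A|B) = P(A ∩ B) / P(B)
So P(A ∩ B) = P(A|B) × P(B)
= 4/5 × 1/6
= 2/15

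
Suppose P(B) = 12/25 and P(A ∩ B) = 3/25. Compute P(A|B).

P(A|B) = P(A ∩ B) / P(B)
= (3/25) / (12/25)
= 1/4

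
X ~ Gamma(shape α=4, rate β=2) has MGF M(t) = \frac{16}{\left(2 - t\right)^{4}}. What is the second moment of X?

To find E[X^2], compute M^(2)(0):
M^(1)(t) = \frac{64}{\left(2 - t\right)^{5}}
M^(2)(t) = \frac{320}{\left(2 - t\right)^{6}}
M^(2)(0) = 5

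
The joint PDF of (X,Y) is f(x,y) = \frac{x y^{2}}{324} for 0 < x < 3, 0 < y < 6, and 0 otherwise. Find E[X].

f_X(x) = ∫_0^6 \frac{x y^{2}}{324} dy = \frac{2 x}{9}
E[X] = ∫_0^3 x × (\frac{2 x}{9}) dx = 2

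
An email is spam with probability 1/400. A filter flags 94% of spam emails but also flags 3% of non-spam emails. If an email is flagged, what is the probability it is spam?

Let D = the rare event, + = positive/flagged.
P(D) = 1/400
P(+|D) = 94/100 = 47/50
P(+|D') = 3/100
P(+) = P(+|D)P(D) + P(+|D')P(D')
     = \frac{47}{50} × \frac{1}{400} + \frac{3}{100} × \frac{399}{400}
     = \frac{1291}{40000}
P(D|+) = P(+|D)P(D)/P(+) = \frac{94}{1291}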